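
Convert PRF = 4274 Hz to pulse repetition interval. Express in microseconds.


PRI = 1/4274 = 0.0002339729 s = 234.0 us

234.0 us


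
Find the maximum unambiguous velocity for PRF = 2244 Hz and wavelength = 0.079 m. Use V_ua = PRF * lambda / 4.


V_ua = 2244 * 0.079 / 4 = 44.3 m/s

44.3 m/s


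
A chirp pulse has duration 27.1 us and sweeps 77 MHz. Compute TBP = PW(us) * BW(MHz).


TBP = 27.1 * 77 = 2086.7

2086.7


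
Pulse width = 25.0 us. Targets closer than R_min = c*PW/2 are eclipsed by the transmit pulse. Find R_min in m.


R_min = 3e8 * 25.0e-6 / 2 = 3750.0 m

3750.0 m


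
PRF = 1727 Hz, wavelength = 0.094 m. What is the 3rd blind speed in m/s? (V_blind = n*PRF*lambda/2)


V_blind = 3 * 1727 * 0.094 / 2 = 243.5 m/s

243.5 m/s


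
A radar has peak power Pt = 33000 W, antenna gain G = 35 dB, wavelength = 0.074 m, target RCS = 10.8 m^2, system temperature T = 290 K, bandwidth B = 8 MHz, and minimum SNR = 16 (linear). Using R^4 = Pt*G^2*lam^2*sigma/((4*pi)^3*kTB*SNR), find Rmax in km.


G_lin = 10^(35/10) = 3162.27766
R^4 = 33000 * 3162.27766^2 * 0.074^2 * 10.8 / ((4*pi)^3 * 1.38e-23 * 290 * 8000000.0 * 16)
R^4 = 1.91993e19 m^4
R_max = (1.91993e19)^(1/4) = 66194.4 m = 66.2 km

66.2 km


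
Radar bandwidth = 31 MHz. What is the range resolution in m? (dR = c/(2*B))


dR = 3e8 / (2 * 31000000.0) = 4.84 m

4.84 m


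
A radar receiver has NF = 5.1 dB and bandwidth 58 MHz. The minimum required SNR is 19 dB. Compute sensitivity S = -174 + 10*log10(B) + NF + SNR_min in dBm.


10*log10(58000000.0) = 77.63
S = -174 + 77.63 + 5.1 + 19 = -72.3 dBm

-72.3 dBm


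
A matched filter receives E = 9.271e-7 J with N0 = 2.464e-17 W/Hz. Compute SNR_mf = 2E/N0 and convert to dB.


SNR_lin = 2 * 9.271e-7 / 2.464e-17 = 7.525e10
SNR_dB = 10*log10(7.525e10) = 108.8 dB

108.8 dB


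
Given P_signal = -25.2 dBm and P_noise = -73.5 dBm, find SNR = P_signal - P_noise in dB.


SNR = -25.2 - (-73.5) = 48.3 dB

48.3 dB


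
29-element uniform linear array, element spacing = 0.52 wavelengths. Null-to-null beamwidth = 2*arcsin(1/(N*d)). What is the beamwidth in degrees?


1/(N*d) = 1/(29*0.52) = 0.066313
BW = 2*arcsin(0.066313) = 7.6 degrees

7.6 degrees


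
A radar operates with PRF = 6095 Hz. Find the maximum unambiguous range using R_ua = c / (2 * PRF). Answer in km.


R_ua = 3e8 / (2 * 6095) = 24610.3 m = 24.6 km

24.6 km


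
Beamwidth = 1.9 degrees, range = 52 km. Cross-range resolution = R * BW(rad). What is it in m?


BW_rad = 0.033161256
CR = 52000 * 0.033161256 = 1724.4 m

1724.4 m


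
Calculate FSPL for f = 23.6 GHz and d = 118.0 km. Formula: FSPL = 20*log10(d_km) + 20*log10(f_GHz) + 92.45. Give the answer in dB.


20*log10(118.0) = 41.44
20*log10(23.6) = 27.46
FSPL = 161.3 dB

161.3 dB


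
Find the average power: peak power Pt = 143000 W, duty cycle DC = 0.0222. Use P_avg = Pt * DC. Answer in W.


P_avg = 143000 * 0.0222 = 3174.6 W

3174.6 W


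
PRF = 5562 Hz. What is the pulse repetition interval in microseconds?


PRI = 1/5562 = 0.0001797914 s = 179.8 us

179.8 us


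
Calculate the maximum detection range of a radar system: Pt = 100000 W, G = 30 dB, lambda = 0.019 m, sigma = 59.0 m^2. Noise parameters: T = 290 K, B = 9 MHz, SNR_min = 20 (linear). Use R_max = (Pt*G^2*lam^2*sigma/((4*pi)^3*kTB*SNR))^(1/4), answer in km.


G_lin = 10^(30/10) = 1000.0
R^4 = 100000 * 1000.0^2 * 0.019^2 * 59.0 / ((4*pi)^3 * 1.38e-23 * 290 * 9000000.0 * 20)
R^4 = 1.48998e18 m^4
R_max = (1.48998e18)^(1/4) = 34937.8 m = 34.9 km

34.9 km


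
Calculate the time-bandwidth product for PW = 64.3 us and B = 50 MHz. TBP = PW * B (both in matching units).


TBP = 64.3 * 50 = 3215.0

3215.0


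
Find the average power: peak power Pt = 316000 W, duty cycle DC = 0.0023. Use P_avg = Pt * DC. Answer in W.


P_avg = 316000 * 0.0023 = 726.8 W

726.8 W


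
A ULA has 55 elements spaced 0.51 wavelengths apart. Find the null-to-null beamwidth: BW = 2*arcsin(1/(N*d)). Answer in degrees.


1/(N*d) = 1/(55*0.51) = 0.035651
BW = 2*arcsin(0.035651) = 4.1 degrees

4.1 degrees


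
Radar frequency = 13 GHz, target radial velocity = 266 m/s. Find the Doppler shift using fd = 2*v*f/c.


fd = 2 * 266 * 13000000000.0 / 3e8 = 23053.3 Hz

23053.3 Hz


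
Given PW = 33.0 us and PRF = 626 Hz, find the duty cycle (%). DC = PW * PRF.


DC = 33.0e-6 * 626 * 100 = 2.07%

2.07%


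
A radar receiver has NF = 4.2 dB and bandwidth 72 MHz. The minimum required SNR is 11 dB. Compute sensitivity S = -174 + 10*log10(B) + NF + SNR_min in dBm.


10*log10(72000000.0) = 78.57
S = -174 + 78.57 + 4.2 + 11 = -80.2 dBm

-80.2 dBm


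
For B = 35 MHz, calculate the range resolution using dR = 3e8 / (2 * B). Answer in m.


dR = 3e8 / (2 * 35000000.0) = 4.29 m

4.29 m


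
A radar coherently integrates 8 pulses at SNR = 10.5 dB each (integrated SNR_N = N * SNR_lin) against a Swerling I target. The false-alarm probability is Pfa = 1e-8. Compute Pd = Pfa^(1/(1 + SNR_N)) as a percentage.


SNR_lin = 10^(10.5/10) = 11.22018
SNR_N = 8 * 11.22018 = 89.76144
1/(1 + SNR_N) = 1/90.76144 = 0.0110179
Pd = (1e-8)^0.0110179 = 0.81631
Pd = 81.6%

81.6%


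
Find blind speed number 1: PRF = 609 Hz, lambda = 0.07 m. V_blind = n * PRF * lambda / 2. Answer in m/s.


V_blind = 1 * 609 * 0.07 / 2 = 21.3 m/s

21.3 m/s


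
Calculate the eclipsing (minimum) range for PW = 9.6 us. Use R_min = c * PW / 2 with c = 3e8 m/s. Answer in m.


R_min = 3e8 * 9.6e-6 / 2 = 1440.0 m

1440.0 m


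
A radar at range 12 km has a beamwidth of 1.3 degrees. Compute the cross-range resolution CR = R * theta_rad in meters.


BW_rad = 0.02268928
CR = 12000 * 0.02268928 = 272.3 m

272.3 m


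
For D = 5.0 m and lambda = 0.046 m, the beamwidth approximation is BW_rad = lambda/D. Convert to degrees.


BW_rad = 0.046 / 5.0 = 0.0092
BW_deg = 0.53 degrees

0.53 degrees


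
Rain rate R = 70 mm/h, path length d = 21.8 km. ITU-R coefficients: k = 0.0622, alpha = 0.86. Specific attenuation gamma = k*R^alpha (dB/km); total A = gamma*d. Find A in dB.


gamma = 0.0622 * 70^0.86 = 2.402009 dB/km
A = 2.402009 * 21.8 = 52.36 dB

52.36 dB


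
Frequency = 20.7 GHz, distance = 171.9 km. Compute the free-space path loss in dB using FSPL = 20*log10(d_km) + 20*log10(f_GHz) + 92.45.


20*log10(171.9) = 44.71
20*log10(20.7) = 26.32
FSPL = 163.5 dB

163.5 dB


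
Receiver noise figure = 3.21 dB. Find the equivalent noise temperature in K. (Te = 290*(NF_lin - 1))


NF_lin = 10^(3.21/10) = 2.094112
Te = 290 * (2.094112 - 1) = 317.3 K

317.3 K


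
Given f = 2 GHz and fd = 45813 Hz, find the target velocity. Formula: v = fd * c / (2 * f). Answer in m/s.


v = 45813 * 3e8 / (2 * 2000000000.0) = 3436.0 m/s

3436.0 m/s


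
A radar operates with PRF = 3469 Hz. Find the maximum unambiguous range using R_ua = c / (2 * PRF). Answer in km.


R_ua = 3e8 / (2 * 3469) = 43240.1 m = 43.2 km

43.2 km


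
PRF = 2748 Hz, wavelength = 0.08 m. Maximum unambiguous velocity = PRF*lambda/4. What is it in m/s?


V_ua = 2748 * 0.08 / 4 = 55.0 m/s

55.0 m/s


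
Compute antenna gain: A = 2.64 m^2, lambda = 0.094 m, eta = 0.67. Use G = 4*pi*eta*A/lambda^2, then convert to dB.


G_linear = 4*pi*0.67*2.64/0.094^2 = 2515.55
G_dB = 10*log10(2515.55) = 34.0 dB

34.0 dB


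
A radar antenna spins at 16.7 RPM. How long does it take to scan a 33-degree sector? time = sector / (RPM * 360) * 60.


t = 33 / (16.7 * 360) * 60 = 0.33 s

0.33 s


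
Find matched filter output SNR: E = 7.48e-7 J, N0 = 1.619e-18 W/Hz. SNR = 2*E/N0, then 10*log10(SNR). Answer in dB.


SNR_lin = 2 * 7.48e-7 / 1.619e-18 = 9.24e11
SNR_dB = 10*log10(9.24e11) = 119.7 dB

119.7 dB


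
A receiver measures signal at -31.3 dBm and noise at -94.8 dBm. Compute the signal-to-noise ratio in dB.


SNR = -31.3 - (-94.8) = 63.5 dB

63.5 dB


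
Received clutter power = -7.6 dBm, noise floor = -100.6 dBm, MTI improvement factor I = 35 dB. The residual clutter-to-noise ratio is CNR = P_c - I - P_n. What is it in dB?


CNR = -7.6 - 35 - (-100.6) = 58.0 dB

58.0 dB


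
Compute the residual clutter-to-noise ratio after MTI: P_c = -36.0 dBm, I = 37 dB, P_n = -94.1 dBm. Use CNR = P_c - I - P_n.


CNR = -36.0 - 37 - (-94.1) = 21.1 dB

21.1 dB


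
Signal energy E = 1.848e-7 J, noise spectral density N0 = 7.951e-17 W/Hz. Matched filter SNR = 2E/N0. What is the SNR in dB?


SNR_lin = 2 * 1.848e-7 / 7.951e-17 = 4.648e9
SNR_dB = 10*log10(4.648e9) = 96.7 dB

96.7 dB


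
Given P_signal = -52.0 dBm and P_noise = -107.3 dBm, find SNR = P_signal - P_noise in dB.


SNR = -52.0 - (-107.3) = 55.3 dB

55.3 dB


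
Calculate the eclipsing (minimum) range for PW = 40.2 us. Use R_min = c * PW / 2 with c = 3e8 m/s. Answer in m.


R_min = 3e8 * 40.2e-6 / 2 = 6030.0 m

6030.0 m


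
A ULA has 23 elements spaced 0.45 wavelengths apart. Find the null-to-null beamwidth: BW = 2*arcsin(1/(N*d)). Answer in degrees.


1/(N*d) = 1/(23*0.45) = 0.096618
BW = 2*arcsin(0.096618) = 11.1 degrees

11.1 degrees


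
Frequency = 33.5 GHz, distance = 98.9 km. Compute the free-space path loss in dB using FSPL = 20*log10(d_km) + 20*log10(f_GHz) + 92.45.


20*log10(98.9) = 39.9
20*log10(33.5) = 30.5
FSPL = 162.9 dB

162.9 dB


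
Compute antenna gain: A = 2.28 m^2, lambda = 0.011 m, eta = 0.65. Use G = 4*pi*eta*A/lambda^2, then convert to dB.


G_linear = 4*pi*0.65*2.28/0.011^2 = 153912.08
G_dB = 10*log10(153912.08) = 51.9 dB

51.9 dB


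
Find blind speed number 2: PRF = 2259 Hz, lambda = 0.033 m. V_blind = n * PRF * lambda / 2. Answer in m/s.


V_blind = 2 * 2259 * 0.033 / 2 = 74.5 m/s

74.5 m/s


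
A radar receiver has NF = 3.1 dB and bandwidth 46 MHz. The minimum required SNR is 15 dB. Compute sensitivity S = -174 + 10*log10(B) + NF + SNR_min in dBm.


10*log10(46000000.0) = 76.63
S = -174 + 76.63 + 3.1 + 15 = -79.3 dBm

-79.3 dBm


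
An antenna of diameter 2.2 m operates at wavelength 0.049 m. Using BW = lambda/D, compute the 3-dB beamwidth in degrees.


BW_rad = 0.049 / 2.2 = 0.022273
BW_deg = 1.28 degrees

1.28 degrees


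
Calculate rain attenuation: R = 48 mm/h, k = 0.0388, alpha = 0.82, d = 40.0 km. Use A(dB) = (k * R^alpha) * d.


gamma = 0.0388 * 48^0.82 = 0.92779 dB/km
A = 0.92779 * 40.0 = 37.11 dB

37.11 dB


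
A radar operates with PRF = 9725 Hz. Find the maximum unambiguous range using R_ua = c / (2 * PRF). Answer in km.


R_ua = 3e8 / (2 * 9725) = 15424.2 m = 15.4 km

15.4 km


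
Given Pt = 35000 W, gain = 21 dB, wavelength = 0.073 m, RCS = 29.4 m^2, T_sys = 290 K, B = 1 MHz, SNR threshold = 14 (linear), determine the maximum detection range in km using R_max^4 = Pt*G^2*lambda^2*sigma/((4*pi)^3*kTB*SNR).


G_lin = 10^(21/10) = 125.892541
R^4 = 35000 * 125.892541^2 * 0.073^2 * 29.4 / ((4*pi)^3 * 1.38e-23 * 290 * 1000000.0 * 14)
R^4 = 7.81675e17 m^4
R_max = (7.81675e17)^(1/4) = 29734.2 m = 29.7 km

29.7 km


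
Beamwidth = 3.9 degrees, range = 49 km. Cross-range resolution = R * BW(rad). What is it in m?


BW_rad = 0.068067841
CR = 49000 * 0.068067841 = 3335.3 m

3335.3 m


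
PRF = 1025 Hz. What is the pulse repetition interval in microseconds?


PRI = 1/1025 = 0.0009756098 s = 975.6 us

975.6 us


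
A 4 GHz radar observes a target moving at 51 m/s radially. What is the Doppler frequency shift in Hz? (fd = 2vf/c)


fd = 2 * 51 * 4000000000.0 / 3e8 = 1360.0 Hz

1360.0 Hz


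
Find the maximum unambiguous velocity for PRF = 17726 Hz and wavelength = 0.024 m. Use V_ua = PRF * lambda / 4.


V_ua = 17726 * 0.024 / 4 = 106.4 m/s

106.4 m/s


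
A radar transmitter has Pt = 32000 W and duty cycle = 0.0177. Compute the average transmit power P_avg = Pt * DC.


P_avg = 32000 * 0.0177 = 566.4 W

566.4 W


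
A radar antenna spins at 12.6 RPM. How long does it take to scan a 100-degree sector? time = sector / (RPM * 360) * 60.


t = 100 / (12.6 * 360) * 60 = 1.32 s

1.32 s


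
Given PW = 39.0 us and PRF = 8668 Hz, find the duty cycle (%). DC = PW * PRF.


DC = 39.0e-6 * 8668 * 100 = 33.81%

33.81%


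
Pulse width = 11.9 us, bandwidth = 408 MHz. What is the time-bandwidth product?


TBP = 11.9 * 408 = 4855.2

4855.2


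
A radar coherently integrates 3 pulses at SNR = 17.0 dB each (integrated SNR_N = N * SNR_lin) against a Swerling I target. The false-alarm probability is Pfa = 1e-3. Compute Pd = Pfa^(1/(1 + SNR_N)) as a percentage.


SNR_lin = 10^(17.0/10) = 50.11872
SNR_N = 3 * 50.11872 = 150.35616
1/(1 + SNR_N) = 1/151.35616 = 0.0066069
Pd = (1e-3)^0.0066069 = 0.95539
Pd = 95.5%

95.5%


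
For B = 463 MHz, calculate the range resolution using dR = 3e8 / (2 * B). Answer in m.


dR = 3e8 / (2 * 463000000.0) = 0.32 m

0.32 m


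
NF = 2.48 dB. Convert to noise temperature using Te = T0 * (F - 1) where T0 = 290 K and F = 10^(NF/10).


NF_lin = 10^(2.48/10) = 1.770109
Te = 290 * (1.770109 - 1) = 223.3 K

223.3 K


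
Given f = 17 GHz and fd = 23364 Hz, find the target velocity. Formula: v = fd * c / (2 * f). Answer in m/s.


v = 23364 * 3e8 / (2 * 17000000000.0) = 206.2 m/s

206.2 m/s


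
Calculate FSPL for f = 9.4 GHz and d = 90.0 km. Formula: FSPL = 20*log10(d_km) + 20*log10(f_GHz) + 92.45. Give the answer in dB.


20*log10(90.0) = 39.08
20*log10(9.4) = 19.46
FSPL = 151.0 dB

151.0 dB


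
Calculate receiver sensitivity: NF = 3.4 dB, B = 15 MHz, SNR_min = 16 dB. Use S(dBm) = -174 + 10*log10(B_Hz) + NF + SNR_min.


10*log10(15000000.0) = 71.76
S = -174 + 71.76 + 3.4 + 16 = -82.8 dBm

-82.8 dBm


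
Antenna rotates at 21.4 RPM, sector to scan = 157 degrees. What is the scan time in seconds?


t = 157 / (21.4 * 360) * 60 = 1.22 s

1.22 s


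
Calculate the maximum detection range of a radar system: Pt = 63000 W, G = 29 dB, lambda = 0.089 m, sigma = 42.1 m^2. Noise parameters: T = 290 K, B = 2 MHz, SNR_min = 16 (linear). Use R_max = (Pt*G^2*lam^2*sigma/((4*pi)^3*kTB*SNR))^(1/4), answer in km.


G_lin = 10^(29/10) = 794.328235
R^4 = 63000 * 794.328235^2 * 0.089^2 * 42.1 / ((4*pi)^3 * 1.38e-23 * 290 * 2000000.0 * 16)
R^4 = 5.2161e19 m^4
R_max = (5.2161e19)^(1/4) = 84983.9 m = 85.0 km

85.0 km


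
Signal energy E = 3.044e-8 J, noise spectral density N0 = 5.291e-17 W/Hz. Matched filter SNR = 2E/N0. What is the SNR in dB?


SNR_lin = 2 * 3.044e-8 / 5.291e-17 = 1.151e9
SNR_dB = 10*log10(1.151e9) = 90.6 dB

90.6 dB


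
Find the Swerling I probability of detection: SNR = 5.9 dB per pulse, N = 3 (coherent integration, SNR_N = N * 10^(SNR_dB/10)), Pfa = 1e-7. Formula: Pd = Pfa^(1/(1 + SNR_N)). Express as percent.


SNR_lin = 10^(5.9/10) = 3.89045
SNR_N = 3 * 3.89045 = 11.67135
1/(1 + SNR_N) = 1/12.67135 = 0.0789182
Pd = (1e-7)^0.0789182 = 0.28027
Pd = 28.0%

28.0%


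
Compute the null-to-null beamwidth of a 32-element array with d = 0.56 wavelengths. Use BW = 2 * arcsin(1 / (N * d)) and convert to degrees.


1/(N*d) = 1/(32*0.56) = 0.055804
BW = 2*arcsin(0.055804) = 6.4 degrees

6.4 degrees


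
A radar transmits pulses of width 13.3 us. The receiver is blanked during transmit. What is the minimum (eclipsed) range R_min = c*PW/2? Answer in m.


R_min = 3e8 * 13.3e-6 / 2 = 1995.0 m

1995.0 m


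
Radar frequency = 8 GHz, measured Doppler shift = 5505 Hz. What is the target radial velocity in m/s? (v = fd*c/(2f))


v = 5505 * 3e8 / (2 * 8000000000.0) = 103.2 m/s

103.2 m/s


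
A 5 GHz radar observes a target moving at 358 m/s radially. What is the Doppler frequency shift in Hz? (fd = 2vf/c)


fd = 2 * 358 * 5000000000.0 / 3e8 = 11933.3 Hz

11933.3 Hz


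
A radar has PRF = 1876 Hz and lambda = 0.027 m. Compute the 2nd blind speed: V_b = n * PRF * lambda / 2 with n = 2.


V_blind = 2 * 1876 * 0.027 / 2 = 50.7 m/s

50.7 m/s


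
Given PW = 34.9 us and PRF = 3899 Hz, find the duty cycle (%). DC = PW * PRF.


DC = 34.9e-6 * 3899 * 100 = 13.61%

13.61%


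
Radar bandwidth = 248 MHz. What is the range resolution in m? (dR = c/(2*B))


dR = 3e8 / (2 * 248000000.0) = 0.6 m

0.6 m


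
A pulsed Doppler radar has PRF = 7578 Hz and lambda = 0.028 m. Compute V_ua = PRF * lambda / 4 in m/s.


V_ua = 7578 * 0.028 / 4 = 53.0 m/s

53.0 m/s


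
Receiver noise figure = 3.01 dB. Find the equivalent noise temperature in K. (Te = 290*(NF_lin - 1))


NF_lin = 10^(3.01/10) = 1.999862
Te = 290 * (1.999862 - 1) = 290.0 K

290.0 K


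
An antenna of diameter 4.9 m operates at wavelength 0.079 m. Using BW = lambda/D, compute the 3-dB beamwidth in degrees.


BW_rad = 0.079 / 4.9 = 0.016122
BW_deg = 0.92 degrees

0.92 degrees


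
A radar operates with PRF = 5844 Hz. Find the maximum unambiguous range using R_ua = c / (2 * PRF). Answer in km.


R_ua = 3e8 / (2 * 5844) = 25667.4 m = 25.7 km

25.7 km


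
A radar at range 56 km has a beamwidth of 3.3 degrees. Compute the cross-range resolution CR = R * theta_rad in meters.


BW_rad = 0.057595865
CR = 56000 * 0.057595865 = 3225.4 m

3225.4 m


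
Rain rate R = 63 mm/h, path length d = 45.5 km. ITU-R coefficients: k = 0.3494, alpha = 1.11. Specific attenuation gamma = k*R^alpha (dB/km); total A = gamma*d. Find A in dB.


gamma = 0.3494 * 63^1.11 = 34.720895 dB/km
A = 34.720895 * 45.5 = 1579.8 dB

1579.8 dB


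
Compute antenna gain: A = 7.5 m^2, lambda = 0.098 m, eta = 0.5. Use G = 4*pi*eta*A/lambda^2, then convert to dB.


G_linear = 4*pi*0.5*7.5/0.098^2 = 4906.69
G_dB = 10*log10(4906.69) = 36.9 dB

36.9 dB


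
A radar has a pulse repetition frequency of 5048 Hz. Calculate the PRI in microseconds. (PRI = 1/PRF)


PRI = 1/5048 = 0.0001980983 s = 198.1 us

198.1 us


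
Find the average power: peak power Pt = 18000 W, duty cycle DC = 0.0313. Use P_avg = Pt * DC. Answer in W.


P_avg = 18000 * 0.0313 = 563.4 W

563.4 W


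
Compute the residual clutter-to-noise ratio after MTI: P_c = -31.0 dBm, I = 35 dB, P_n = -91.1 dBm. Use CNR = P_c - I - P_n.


CNR = -31.0 - 35 - (-91.1) = 25.1 dB

25.1 dB


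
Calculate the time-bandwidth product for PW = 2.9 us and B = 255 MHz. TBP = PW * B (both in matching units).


TBP = 2.9 * 255 = 739.5

739.5


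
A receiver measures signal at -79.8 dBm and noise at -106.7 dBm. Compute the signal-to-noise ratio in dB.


SNR = -79.8 - (-106.7) = 26.9 dB

26.9 dB


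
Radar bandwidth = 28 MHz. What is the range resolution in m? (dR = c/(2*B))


dR = 3e8 / (2 * 28000000.0) = 5.36 m

5.36 m


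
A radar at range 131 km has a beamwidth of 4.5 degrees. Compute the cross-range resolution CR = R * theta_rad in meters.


BW_rad = 0.078539816
CR = 131000 * 0.078539816 = 10288.7 m

10288.7 m


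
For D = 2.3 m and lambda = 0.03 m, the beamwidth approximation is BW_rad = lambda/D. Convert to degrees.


BW_rad = 0.03 / 2.3 = 0.013043
BW_deg = 0.75 degrees

0.75 degrees


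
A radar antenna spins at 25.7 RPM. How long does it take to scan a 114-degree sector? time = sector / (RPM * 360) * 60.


t = 114 / (25.7 * 360) * 60 = 0.74 s

0.74 s


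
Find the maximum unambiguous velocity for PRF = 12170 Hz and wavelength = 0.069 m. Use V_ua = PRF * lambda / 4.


V_ua = 12170 * 0.069 / 4 = 209.9 m/s

209.9 m/s


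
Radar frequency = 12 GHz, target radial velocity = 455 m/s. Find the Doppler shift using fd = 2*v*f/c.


fd = 2 * 455 * 12000000000.0 / 3e8 = 36400.0 Hz

36400.0 Hz


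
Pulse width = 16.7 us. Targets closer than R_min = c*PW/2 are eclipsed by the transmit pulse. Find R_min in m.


R_min = 3e8 * 16.7e-6 / 2 = 2505.0 m

2505.0 m


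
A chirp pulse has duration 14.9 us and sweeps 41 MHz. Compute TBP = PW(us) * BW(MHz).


TBP = 14.9 * 41 = 610.9

610.9


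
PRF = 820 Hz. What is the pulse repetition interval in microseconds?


PRI = 1/820 = 0.0012195122 s = 1219.5 us

1219.5 us


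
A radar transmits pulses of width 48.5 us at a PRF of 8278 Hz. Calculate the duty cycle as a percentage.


DC = 48.5e-6 * 8278 * 100 = 40.15%

40.15%


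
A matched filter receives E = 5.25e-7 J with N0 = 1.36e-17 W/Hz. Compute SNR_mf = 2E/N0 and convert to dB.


SNR_lin = 2 * 5.25e-7 / 1.36e-17 = 7.721e10
SNR_dB = 10*log10(7.721e10) = 108.9 dB

108.9 dB


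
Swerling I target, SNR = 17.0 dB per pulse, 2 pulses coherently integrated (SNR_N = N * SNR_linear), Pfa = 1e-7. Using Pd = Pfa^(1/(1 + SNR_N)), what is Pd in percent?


SNR_lin = 10^(17.0/10) = 50.11872
SNR_N = 2 * 50.11872 = 100.23744
1/(1 + SNR_N) = 1/101.23744 = 0.0098778
Pd = (1e-7)^0.0098778 = 0.85282
Pd = 85.3%

85.3%


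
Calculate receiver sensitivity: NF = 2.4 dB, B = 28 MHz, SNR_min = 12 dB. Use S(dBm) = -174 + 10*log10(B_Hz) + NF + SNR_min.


10*log10(28000000.0) = 74.47
S = -174 + 74.47 + 2.4 + 12 = -85.1 dBm

-85.1 dBm


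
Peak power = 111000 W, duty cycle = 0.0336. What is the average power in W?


P_avg = 111000 * 0.0336 = 3729.6 W

3729.6 W


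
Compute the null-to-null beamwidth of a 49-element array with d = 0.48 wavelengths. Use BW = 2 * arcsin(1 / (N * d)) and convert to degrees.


1/(N*d) = 1/(49*0.48) = 0.042517
BW = 2*arcsin(0.042517) = 4.9 degrees

4.9 degrees


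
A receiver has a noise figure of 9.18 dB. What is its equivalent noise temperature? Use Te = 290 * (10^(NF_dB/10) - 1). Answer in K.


NF_lin = 10^(9.18/10) = 8.279422
Te = 290 * (8.279422 - 1) = 2111.0 K

2111.0 K


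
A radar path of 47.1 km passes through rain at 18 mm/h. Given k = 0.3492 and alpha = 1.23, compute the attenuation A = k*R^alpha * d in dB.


gamma = 0.3492 * 18^1.23 = 12.219668 dB/km
A = 12.219668 * 47.1 = 575.55 dB

575.55 dB


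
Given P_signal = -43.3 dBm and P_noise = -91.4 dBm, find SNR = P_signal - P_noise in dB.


SNR = -43.3 - (-91.4) = 48.1 dB

48.1 dB


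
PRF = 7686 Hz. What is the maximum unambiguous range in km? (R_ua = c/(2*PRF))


R_ua = 3e8 / (2 * 7686) = 19516.0 m = 19.5 km

19.5 km


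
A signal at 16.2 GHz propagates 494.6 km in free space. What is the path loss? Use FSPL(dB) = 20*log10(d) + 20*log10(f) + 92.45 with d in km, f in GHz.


20*log10(494.6) = 53.89
20*log10(16.2) = 24.19
FSPL = 170.5 dB

170.5 dB


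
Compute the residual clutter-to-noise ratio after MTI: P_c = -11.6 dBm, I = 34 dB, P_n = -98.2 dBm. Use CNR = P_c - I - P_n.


CNR = -11.6 - 34 - (-98.2) = 52.6 dB

52.6 dB


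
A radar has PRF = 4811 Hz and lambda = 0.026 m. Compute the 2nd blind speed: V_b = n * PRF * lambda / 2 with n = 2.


V_blind = 2 * 4811 * 0.026 / 2 = 125.1 m/s

125.1 m/s


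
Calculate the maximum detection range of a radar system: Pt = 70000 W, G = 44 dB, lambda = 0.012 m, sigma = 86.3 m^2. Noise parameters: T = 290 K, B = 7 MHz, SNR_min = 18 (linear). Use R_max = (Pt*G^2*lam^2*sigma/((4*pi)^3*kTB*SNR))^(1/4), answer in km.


G_lin = 10^(44/10) = 25118.864315
R^4 = 70000 * 25118.864315^2 * 0.012^2 * 86.3 / ((4*pi)^3 * 1.38e-23 * 290 * 7000000.0 * 18)
R^4 = 5.48522e20 m^4
R_max = (5.48522e20)^(1/4) = 153037.7 m = 153.0 km

153.0 km


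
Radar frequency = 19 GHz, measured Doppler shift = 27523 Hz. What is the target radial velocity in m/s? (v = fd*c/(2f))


v = 27523 * 3e8 / (2 * 19000000000.0) = 217.3 m/s

217.3 m/s


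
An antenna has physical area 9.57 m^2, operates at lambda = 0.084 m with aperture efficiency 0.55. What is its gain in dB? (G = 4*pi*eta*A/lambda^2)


G_linear = 4*pi*0.55*9.57/0.084^2 = 9374.02
G_dB = 10*log10(9374.02) = 39.7 dB

39.7 dB


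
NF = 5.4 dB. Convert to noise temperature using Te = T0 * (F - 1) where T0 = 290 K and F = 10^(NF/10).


NF_lin = 10^(5.4/10) = 3.467369
Te = 290 * (3.467369 - 1) = 715.5 K

715.5 K


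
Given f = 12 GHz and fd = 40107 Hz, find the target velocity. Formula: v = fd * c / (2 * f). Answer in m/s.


v = 40107 * 3e8 / (2 * 12000000000.0) = 501.3 m/s

501.3 m/s


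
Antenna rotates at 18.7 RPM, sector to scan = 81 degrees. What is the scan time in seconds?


t = 81 / (18.7 * 360) * 60 = 0.72 s

0.72 s


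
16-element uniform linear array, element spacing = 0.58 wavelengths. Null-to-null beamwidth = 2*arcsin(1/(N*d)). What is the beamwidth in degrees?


1/(N*d) = 1/(16*0.58) = 0.107759
BW = 2*arcsin(0.107759) = 12.4 degrees

12.4 degrees


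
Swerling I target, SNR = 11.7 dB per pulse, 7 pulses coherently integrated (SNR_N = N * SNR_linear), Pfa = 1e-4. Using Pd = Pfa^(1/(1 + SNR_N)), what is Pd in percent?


SNR_lin = 10^(11.7/10) = 14.79108
SNR_N = 7 * 14.79108 = 103.53756
1/(1 + SNR_N) = 1/104.53756 = 0.0095659
Pd = (1e-4)^0.0095659 = 0.91566
Pd = 91.6%

91.6%


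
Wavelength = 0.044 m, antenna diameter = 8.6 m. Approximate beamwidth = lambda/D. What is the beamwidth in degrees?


BW_rad = 0.044 / 8.6 = 0.005116
BW_deg = 0.29 degrees

0.29 degrees


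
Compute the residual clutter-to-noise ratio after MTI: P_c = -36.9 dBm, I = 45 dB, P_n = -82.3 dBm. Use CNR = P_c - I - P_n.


CNR = -36.9 - 45 - (-82.3) = 0.4 dB

0.4 dB


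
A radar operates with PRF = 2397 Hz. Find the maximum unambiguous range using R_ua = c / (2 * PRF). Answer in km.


R_ua = 3e8 / (2 * 2397) = 62578.2 m = 62.6 km

62.6 km


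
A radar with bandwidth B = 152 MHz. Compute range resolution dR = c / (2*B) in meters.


dR = 3e8 / (2 * 152000000.0) = 0.99 m

0.99 m


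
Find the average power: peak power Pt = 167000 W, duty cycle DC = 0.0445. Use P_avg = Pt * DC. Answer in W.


P_avg = 167000 * 0.0445 = 7431.5 W

7431.5 W


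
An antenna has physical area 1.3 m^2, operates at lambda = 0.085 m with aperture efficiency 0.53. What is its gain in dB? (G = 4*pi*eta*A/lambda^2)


G_linear = 4*pi*0.53*1.3/0.085^2 = 1198.37
G_dB = 10*log10(1198.37) = 30.8 dB

30.8 dB


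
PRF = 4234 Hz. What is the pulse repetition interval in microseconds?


PRI = 1/4234 = 0.0002361833 s = 236.2 us

236.2 us


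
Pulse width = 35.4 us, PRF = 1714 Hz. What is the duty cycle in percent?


DC = 35.4e-6 * 1714 * 100 = 6.07%

6.07%


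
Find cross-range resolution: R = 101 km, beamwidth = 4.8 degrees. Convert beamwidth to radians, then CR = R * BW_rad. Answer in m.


BW_rad = 0.083775804
CR = 101000 * 0.083775804 = 8461.4 m

8461.4 m


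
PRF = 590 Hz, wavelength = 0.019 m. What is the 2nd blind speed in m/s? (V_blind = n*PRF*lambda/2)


V_blind = 2 * 590 * 0.019 / 2 = 11.2 m/s

11.2 m/s


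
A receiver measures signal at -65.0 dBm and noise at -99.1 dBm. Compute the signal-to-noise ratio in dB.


SNR = -65.0 - (-99.1) = 34.1 dB

34.1 dB


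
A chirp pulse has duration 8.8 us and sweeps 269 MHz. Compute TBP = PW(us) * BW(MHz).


TBP = 8.8 * 269 = 2367.2

2367.2


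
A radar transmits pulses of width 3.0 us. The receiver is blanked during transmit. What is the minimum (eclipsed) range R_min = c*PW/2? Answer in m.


R_min = 3e8 * 3.0e-6 / 2 = 450.0 m

450.0 m


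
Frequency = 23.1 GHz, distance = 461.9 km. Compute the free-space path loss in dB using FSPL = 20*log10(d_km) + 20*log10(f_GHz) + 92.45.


20*log10(461.9) = 53.29
20*log10(23.1) = 27.27
FSPL = 173.0 dB

173.0 dB


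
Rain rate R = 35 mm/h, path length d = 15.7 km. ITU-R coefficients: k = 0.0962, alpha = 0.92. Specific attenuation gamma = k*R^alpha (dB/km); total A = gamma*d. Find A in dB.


gamma = 0.0962 * 35^0.92 = 2.533481 dB/km
A = 2.533481 * 15.7 = 39.78 dB

39.78 dB


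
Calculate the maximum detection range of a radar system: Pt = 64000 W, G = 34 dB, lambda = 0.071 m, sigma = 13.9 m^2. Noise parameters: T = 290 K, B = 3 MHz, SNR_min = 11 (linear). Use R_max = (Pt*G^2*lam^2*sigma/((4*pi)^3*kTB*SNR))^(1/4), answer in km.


G_lin = 10^(34/10) = 2511.886432
R^4 = 64000 * 2511.886432^2 * 0.071^2 * 13.9 / ((4*pi)^3 * 1.38e-23 * 290 * 3000000.0 * 11)
R^4 = 1.07967e20 m^4
R_max = (1.07967e20)^(1/4) = 101934.9 m = 101.9 km

101.9 km


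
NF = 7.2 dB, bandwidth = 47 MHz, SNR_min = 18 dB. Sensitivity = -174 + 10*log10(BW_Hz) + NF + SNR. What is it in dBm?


10*log10(47000000.0) = 76.72
S = -174 + 76.72 + 7.2 + 18 = -72.1 dBm

-72.1 dBm


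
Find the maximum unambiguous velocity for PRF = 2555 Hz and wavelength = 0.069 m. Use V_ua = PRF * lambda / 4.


V_ua = 2555 * 0.069 / 4 = 44.1 m/s

44.1 m/s


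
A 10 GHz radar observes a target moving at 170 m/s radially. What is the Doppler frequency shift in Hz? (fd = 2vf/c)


fd = 2 * 170 * 10000000000.0 / 3e8 = 11333.3 Hz

11333.3 Hz


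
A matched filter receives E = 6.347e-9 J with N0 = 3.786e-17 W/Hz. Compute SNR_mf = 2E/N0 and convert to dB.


SNR_lin = 2 * 6.347e-9 / 3.786e-17 = 3.353e8
SNR_dB = 10*log10(3.353e8) = 85.3 dB

85.3 dB


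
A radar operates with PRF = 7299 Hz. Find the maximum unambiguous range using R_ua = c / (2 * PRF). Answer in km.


R_ua = 3e8 / (2 * 7299) = 20550.8 m = 20.6 km

20.6 km


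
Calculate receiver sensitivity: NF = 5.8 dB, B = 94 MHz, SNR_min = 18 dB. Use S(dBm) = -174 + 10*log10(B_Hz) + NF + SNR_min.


10*log10(94000000.0) = 79.73
S = -174 + 79.73 + 5.8 + 18 = -70.5 dBm

-70.5 dBm


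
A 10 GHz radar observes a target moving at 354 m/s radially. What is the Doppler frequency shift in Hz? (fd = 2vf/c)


fd = 2 * 354 * 10000000000.0 / 3e8 = 23600.0 Hz

23600.0 Hz


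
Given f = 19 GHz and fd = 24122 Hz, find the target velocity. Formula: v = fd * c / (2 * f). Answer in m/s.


v = 24122 * 3e8 / (2 * 19000000000.0) = 190.4 m/s

190.4 m/s


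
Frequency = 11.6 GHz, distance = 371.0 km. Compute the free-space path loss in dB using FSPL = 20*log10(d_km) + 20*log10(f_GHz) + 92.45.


20*log10(371.0) = 51.39
20*log10(11.6) = 21.29
FSPL = 165.1 dB

165.1 dB


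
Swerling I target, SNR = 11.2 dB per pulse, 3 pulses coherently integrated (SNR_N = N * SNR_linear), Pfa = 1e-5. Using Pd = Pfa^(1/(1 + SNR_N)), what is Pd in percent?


SNR_lin = 10^(11.2/10) = 13.18257
SNR_N = 3 * 13.18257 = 39.54771
1/(1 + SNR_N) = 1/40.54771 = 0.0246623
Pd = (1e-5)^0.0246623 = 0.75282
Pd = 75.3%

75.3%


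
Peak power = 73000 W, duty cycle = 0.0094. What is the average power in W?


P_avg = 73000 * 0.0094 = 686.2 W

686.2 W


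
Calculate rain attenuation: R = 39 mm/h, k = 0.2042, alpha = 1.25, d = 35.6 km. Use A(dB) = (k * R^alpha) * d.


gamma = 0.2042 * 39^1.25 = 19.901531 dB/km
A = 19.901531 * 35.6 = 708.49 dB

708.49 dB


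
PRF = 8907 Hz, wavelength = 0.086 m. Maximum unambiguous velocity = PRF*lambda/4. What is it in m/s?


V_ua = 8907 * 0.086 / 4 = 191.5 m/s

191.5 m/s


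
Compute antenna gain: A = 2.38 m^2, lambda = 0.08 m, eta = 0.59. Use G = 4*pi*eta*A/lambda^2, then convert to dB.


G_linear = 4*pi*0.59*2.38/0.08^2 = 2757.14
G_dB = 10*log10(2757.14) = 34.4 dB

34.4 dB


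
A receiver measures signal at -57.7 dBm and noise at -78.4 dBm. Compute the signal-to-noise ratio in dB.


SNR = -57.7 - (-78.4) = 20.7 dB

20.7 dB


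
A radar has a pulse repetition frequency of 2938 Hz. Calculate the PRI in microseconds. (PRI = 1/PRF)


PRI = 1/2938 = 0.0003403676 s = 340.4 us

340.4 us


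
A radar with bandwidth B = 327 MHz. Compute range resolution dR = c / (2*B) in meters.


dR = 3e8 / (2 * 327000000.0) = 0.46 m

0.46 m


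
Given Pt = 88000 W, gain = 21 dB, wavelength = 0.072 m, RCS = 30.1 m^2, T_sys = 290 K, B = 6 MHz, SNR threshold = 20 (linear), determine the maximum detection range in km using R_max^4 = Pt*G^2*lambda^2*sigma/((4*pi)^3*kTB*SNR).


G_lin = 10^(21/10) = 125.892541
R^4 = 88000 * 125.892541^2 * 0.072^2 * 30.1 / ((4*pi)^3 * 1.38e-23 * 290 * 6000000.0 * 20)
R^4 = 2.28363e17 m^4
R_max = (2.28363e17)^(1/4) = 21860.3 m = 21.9 km

21.9 km


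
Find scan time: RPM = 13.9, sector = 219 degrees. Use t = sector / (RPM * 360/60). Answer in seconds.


t = 219 / (13.9 * 360) * 60 = 2.63 s

2.63 s


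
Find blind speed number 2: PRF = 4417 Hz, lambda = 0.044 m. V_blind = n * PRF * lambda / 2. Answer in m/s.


V_blind = 2 * 4417 * 0.044 / 2 = 194.3 m/s

194.3 m/s


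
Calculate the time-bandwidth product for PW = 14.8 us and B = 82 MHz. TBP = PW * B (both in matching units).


TBP = 14.8 * 82 = 1213.6

1213.6


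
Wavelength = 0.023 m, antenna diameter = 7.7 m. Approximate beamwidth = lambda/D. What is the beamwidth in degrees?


BW_rad = 0.023 / 7.7 = 0.002987
BW_deg = 0.17 degrees

0.17 degrees


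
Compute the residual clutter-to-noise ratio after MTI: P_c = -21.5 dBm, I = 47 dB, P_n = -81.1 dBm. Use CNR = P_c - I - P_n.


CNR = -21.5 - 47 - (-81.1) = 12.6 dB

12.6 dB


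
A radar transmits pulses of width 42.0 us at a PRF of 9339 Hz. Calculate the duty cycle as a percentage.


DC = 42.0e-6 * 9339 * 100 = 39.22%

39.22%


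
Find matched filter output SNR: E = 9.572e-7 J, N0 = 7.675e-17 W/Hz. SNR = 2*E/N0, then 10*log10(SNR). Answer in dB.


SNR_lin = 2 * 9.572e-7 / 7.675e-17 = 2.494e10
SNR_dB = 10*log10(2.494e10) = 104.0 dB

104.0 dB


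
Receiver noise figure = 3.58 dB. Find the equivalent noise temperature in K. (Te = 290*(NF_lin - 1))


NF_lin = 10^(3.58/10) = 2.280342
Te = 290 * (2.280342 - 1) = 371.3 K

371.3 K


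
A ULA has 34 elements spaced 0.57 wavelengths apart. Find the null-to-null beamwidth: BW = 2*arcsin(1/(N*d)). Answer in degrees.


1/(N*d) = 1/(34*0.57) = 0.0516
BW = 2*arcsin(0.0516) = 5.9 degrees

5.9 degrees


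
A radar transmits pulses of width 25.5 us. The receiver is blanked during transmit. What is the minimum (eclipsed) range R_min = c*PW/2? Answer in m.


R_min = 3e8 * 25.5e-6 / 2 = 3825.0 m

3825.0 m


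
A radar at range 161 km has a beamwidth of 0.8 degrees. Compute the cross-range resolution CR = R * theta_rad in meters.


BW_rad = 0.013962634
CR = 161000 * 0.013962634 = 2248.0 m

2248.0 m


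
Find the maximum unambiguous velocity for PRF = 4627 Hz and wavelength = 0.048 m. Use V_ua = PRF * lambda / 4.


V_ua = 4627 * 0.048 / 4 = 55.5 m/s

55.5 m/s


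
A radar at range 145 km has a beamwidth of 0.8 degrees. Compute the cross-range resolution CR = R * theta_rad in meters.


BW_rad = 0.013962634
CR = 145000 * 0.013962634 = 2024.6 m

2024.6 m


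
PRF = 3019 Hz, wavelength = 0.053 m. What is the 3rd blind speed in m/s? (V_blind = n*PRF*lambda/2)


V_blind = 3 * 3019 * 0.053 / 2 = 240.0 m/s

240.0 m/s


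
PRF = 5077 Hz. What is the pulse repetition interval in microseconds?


PRI = 1/5077 = 0.0001969667 s = 197.0 us

197.0 us


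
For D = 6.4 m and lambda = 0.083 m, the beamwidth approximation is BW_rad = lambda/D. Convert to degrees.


BW_rad = 0.083 / 6.4 = 0.012969
BW_deg = 0.74 degrees

0.74 degrees


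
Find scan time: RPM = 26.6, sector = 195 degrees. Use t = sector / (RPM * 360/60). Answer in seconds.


t = 195 / (26.6 * 360) * 60 = 1.22 s

1.22 s


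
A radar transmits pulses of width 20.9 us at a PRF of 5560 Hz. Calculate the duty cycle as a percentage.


DC = 20.9e-6 * 5560 * 100 = 11.62%

11.62%


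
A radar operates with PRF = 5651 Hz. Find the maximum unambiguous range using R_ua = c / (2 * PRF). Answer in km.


R_ua = 3e8 / (2 * 5651) = 26544.0 m = 26.5 km

26.5 km


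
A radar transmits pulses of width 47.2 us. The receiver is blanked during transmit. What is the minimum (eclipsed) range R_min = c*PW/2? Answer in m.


R_min = 3e8 * 47.2e-6 / 2 = 7080.0 m

7080.0 m


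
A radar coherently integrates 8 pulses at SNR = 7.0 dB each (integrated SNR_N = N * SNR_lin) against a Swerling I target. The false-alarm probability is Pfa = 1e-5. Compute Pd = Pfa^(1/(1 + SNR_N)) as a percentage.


SNR_lin = 10^(7.0/10) = 5.01187
SNR_N = 8 * 5.01187 = 40.09496
1/(1 + SNR_N) = 1/41.09496 = 0.0243339
Pd = (1e-5)^0.0243339 = 0.75567
Pd = 75.6%

75.6%


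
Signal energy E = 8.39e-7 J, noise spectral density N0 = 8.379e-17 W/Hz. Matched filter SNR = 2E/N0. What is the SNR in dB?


SNR_lin = 2 * 8.39e-7 / 8.379e-17 = 2.003e10
SNR_dB = 10*log10(2.003e10) = 103.0 dB

103.0 dB


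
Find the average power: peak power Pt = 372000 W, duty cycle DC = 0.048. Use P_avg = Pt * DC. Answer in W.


P_avg = 372000 * 0.048 = 17856.0 W

17856.0 W


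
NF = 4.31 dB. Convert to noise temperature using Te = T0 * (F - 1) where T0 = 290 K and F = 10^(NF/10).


NF_lin = 10^(4.31/10) = 2.697739
Te = 290 * (2.697739 - 1) = 492.3 K

492.3 K


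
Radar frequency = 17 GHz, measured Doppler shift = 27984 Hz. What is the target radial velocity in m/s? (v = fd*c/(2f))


v = 27984 * 3e8 / (2 * 17000000000.0) = 246.9 m/s

246.9 m/s


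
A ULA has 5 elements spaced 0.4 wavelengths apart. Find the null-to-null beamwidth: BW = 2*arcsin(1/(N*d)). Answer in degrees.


1/(N*d) = 1/(5*0.4) = 0.5
BW = 2*arcsin(0.5) = 60.0 degrees

60.0 degrees


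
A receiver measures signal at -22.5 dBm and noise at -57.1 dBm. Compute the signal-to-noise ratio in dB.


SNR = -22.5 - (-57.1) = 34.6 dB

34.6 dB


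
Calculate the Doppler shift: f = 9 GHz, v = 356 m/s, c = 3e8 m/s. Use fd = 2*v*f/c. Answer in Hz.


fd = 2 * 356 * 9000000000.0 / 3e8 = 21360.0 Hz

21360.0 Hz


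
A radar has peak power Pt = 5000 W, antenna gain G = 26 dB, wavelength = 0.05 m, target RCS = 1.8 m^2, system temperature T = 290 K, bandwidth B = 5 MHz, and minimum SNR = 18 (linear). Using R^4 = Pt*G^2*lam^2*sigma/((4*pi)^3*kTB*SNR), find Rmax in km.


G_lin = 10^(26/10) = 398.107171
R^4 = 5000 * 398.107171^2 * 0.05^2 * 1.8 / ((4*pi)^3 * 1.38e-23 * 290 * 5000000.0 * 18)
R^4 = 4.98923e15 m^4
R_max = (4.98923e15)^(1/4) = 8404.4 m = 8.4 km

8.4 km


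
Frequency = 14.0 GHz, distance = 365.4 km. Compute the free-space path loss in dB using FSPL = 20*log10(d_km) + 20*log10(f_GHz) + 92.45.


20*log10(365.4) = 51.26
20*log10(14.0) = 22.92
FSPL = 166.6 dB

166.6 dB


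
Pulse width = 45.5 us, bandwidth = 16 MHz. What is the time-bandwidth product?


TBP = 45.5 * 16 = 728.0

728.0


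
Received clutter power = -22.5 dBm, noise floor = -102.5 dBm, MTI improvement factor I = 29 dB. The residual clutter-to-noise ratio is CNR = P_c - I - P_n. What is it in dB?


CNR = -22.5 - 29 - (-102.5) = 51.0 dB

51.0 dB


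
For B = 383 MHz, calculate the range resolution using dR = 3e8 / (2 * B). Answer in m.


dR = 3e8 / (2 * 383000000.0) = 0.39 m

0.39 m


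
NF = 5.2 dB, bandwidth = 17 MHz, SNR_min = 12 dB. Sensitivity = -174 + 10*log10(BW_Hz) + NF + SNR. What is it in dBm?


10*log10(17000000.0) = 72.3
S = -174 + 72.3 + 5.2 + 12 = -84.5 dBm

-84.5 dBm


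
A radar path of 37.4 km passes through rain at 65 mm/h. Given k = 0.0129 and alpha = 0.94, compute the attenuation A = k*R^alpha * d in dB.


gamma = 0.0129 * 65^0.94 = 0.652722 dB/km
A = 0.652722 * 37.4 = 24.41 dB

24.41 dB


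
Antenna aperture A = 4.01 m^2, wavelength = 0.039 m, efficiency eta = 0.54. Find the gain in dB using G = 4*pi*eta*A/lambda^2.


G_linear = 4*pi*0.54*4.01/0.039^2 = 17890.35
G_dB = 10*log10(17890.35) = 42.5 dB

42.5 dB


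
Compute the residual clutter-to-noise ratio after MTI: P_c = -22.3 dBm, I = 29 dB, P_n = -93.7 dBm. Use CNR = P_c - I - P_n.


CNR = -22.3 - 29 - (-93.7) = 42.4 dB

42.4 dB


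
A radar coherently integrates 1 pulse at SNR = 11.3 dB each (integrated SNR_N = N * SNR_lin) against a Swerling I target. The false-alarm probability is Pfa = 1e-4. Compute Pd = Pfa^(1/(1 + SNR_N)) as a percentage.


SNR_lin = 10^(11.3/10) = 13.48963
SNR_N = 1 * 13.48963 = 13.48963
1/(1 + SNR_N) = 1/14.48963 = 0.0690149
Pd = (1e-4)^0.0690149 = 0.52959
Pd = 53.0%

53.0%


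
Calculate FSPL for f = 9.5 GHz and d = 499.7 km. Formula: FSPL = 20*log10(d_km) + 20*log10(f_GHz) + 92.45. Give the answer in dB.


20*log10(499.7) = 53.97
20*log10(9.5) = 19.55
FSPL = 166.0 dB

166.0 dB


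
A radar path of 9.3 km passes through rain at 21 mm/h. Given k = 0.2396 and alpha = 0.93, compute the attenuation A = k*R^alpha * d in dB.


gamma = 0.2396 * 21^0.93 = 4.065844 dB/km
A = 4.065844 * 9.3 = 37.81 dB

37.81 dB
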